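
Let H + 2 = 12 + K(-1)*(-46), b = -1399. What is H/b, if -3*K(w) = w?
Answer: 16/4197 ≈ 0.0038122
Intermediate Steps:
K(w) = -w/3
H = -16/3 (H = -2 + (12 - ⅓*(-1)*(-46)) = -2 + (12 + (⅓)*(-46)) = -2 + (12 - 46/3) = -2 - 10/3 = -16/3 ≈ -5.3333)
H/b = -16/3/(-1399) = -16/3*(-1/1399) = 16/4197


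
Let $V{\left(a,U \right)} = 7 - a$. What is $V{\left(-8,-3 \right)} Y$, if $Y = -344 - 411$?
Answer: $-11325$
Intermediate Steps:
$Y = -755$ ($Y = -344 - 411 = -755$)
$V{\left(-8,-3 \right)} Y = \left(7 - -8\right) \left(-755\right) = \left(7 + 8\right) \left(-755\right) = 15 \left(-755\right) = -11325$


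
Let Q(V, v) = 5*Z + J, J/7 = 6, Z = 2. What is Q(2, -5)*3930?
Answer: 204360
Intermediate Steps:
J = 42 (J = 7*6 = 42)
Q(V, v) = 52 (Q(V, v) = 5*2 + 42 = 10 + 42 = 52)
Q(2, -5)*3930 = 52*3930 = 204360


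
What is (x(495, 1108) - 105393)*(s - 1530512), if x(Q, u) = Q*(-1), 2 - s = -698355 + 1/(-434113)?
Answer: 38251966250490432/434113 ≈ 8.8115e+10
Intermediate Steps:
s = 303165852342/434113 (s = 2 - (-698355 + 1/(-434113)) = 2 - (-698355 - 1/434113) = 2 - 1*(-303164984116/434113) = 2 + 303164984116/434113 = 303165852342/434113 ≈ 6.9836e+5)
x(Q, u) = -Q
(x(495, 1108) - 105393)*(s - 1530512) = (-1*495 - 105393)*(303165852342/434113 - 1530512) = (-495 - 105393)*(-361249303514/434113) = -105888*(-361249303514/434113) = 38251966250490432/434113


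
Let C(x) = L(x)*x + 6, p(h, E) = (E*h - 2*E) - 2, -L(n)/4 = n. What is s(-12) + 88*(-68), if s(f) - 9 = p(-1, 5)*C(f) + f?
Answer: 3703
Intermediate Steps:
L(n) = -4*n
p(h, E) = -2 - 2*E + E*h (p(h, E) = (-2*E + E*h) - 2 = -2 - 2*E + E*h)
C(x) = 6 - 4*x**2 (C(x) = (-4*x)*x + 6 = -4*x**2 + 6 = 6 - 4*x**2)
s(f) = -93 + f + 68*f**2 (s(f) = 9 + ((-2 - 2*5 + 5*(-1))*(6 - 4*f**2) + f) = 9 + ((-2 - 10 - 5)*(6 - 4*f**2) + f) = 9 + (-17*(6 - 4*f**2) + f) = 9 + ((-102 + 68*f**2) + f) = 9 + (-102 + f + 68*f**2) = -93 + f + 68*f**2)
s(-12) + 88*(-68) = (-93 - 12 + 68*(-12)**2) + 88*(-68) = (-93 - 12 + 68*144) - 5984 = (-93 - 12 + 9792) - 5984 = 9687 - 5984 = 3703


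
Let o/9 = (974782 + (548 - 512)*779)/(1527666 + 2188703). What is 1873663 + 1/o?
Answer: 16910625461111/9025434 ≈ 1.8737e+6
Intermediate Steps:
o = 9025434/3716369 (o = 9*((974782 + (548 - 512)*779)/(1527666 + 2188703)) = 9*((974782 + 36*779)/3716369) = 9*((974782 + 28044)*(1/3716369)) = 9*(1002826*(1/3716369)) = 9*(1002826/3716369) = 9025434/3716369 ≈ 2.4286)
1873663 + 1/o = 1873663 + 1/(9025434/3716369) = 1873663 + 3716369/9025434 = 16910625461111/9025434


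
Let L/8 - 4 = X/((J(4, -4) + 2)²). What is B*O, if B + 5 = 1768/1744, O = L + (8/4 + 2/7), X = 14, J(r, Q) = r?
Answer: -1023682/6867 ≈ -149.07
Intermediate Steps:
L = 316/9 (L = 32 + 8*(14/((4 + 2)²)) = 32 + 8*(14/(6²)) = 32 + 8*(14/36) = 32 + 8*(14*(1/36)) = 32 + 8*(7/18) = 32 + 28/9 = 316/9 ≈ 35.111)
O = 2356/63 (O = 316/9 + (8/4 + 2/7) = 316/9 + (8*(¼) + 2*(⅐)) = 316/9 + (2 + 2/7) = 316/9 + 16/7 = 2356/63 ≈ 37.397)
B = -869/218 (B = -5 + 1768/1744 = -5 + 1768*(1/1744) = -5 + 221/218 = -869/218 ≈ -3.9862)
B*O = -869/218*2356/63 = -1023682/6867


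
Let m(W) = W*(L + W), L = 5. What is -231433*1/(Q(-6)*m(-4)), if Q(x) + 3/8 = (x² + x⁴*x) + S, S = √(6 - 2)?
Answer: -462866/61907 ≈ -7.4768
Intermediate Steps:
S = 2 (S = √4 = 2)
m(W) = W*(5 + W)
Q(x) = 13/8 + x² + x⁵ (Q(x) = -3/8 + ((x² + x⁴*x) + 2) = -3/8 + ((x² + x⁵) + 2) = -3/8 + (2 + x² + x⁵) = 13/8 + x² + x⁵)
-231433*1/(Q(-6)*m(-4)) = -231433*(-1/(4*(5 - 4)*(13/8 + (-6)² + (-6)⁵))) = -231433*(-1/(4*(13/8 + 36 - 7776))) = -231433/((-4*(-61907/8))) = -231433/61907/2 = -231433*2/61907 = -462866/61907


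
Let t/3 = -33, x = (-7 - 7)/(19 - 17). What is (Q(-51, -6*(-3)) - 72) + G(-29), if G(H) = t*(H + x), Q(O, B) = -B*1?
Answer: 3474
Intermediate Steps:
x = -7 (x = -14/2 = -14*½ = -7)
t = -99 (t = 3*(-33) = -99)
Q(O, B) = -B
G(H) = 693 - 99*H (G(H) = -99*(H - 7) = -99*(-7 + H) = 693 - 99*H)
(Q(-51, -6*(-3)) - 72) + G(-29) = (-(-6)*(-3) - 72) + (693 - 99*(-29)) = (-1*18 - 72) + (693 + 2871) = (-18 - 72) + 3564 = -90 + 3564 = 3474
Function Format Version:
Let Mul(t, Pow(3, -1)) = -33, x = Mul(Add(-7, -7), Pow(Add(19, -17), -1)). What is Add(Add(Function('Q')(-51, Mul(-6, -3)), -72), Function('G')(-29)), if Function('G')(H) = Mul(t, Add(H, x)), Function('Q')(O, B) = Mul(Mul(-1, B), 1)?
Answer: 3474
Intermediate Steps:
x = -7 (x = Mul(-14, Pow(2, -1)) = Mul(-14, Rational(1, 2)) = -7)
t = -99 (t = Mul(3, -33) = -99)
Function('Q')(O, B) = Mul(-1, B)
Function('G')(H) = Add(693, Mul(-99, H)) (Function('G')(H) = Mul(-99, Add(H, -7)) = Mul(-99, Add(-7, H)) = Add(693, Mul(-99, H)))
Add(Add(Function('Q')(-51, Mul(-6, -3)), -72), Function('G')(-29)) = Add(Add(Mul(-1, Mul(-6, -3)), -72), Add(693, Mul(-99, -29))) = Add(Add(Mul(-1, 18), -72), Add(693, 2871)) = Add(Add(-18, -72), 3564) = Add(-90, 3564) = 3474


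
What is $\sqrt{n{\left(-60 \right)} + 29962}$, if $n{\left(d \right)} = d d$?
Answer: $\sqrt{33562} \approx 183.2$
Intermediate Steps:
$n{\left(d \right)} = d^{2}$
$\sqrt{n{\left(-60 \right)} + 29962} = \sqrt{\left(-60\right)^{2} + 29962} = \sqrt{3600 + 29962} = \sqrt{33562}$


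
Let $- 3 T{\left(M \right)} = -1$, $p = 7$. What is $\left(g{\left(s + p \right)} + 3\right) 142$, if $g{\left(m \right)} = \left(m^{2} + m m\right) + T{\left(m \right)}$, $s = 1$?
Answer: $\frac{55948}{3} \approx 18649.0$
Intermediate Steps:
$T{\left(M \right)} = \frac{1}{3}$ ($T{\left(M \right)} = \left(- \frac{1}{3}\right) \left(-1\right) = \frac{1}{3}$)
$g{\left(m \right)} = \frac{1}{3} + 2 m^{2}$ ($g{\left(m \right)} = \left(m^{2} + m m\right) + \frac{1}{3} = \left(m^{2} + m^{2}\right) + \frac{1}{3} = 2 m^{2} + \frac{1}{3} = \frac{1}{3} + 2 m^{2}$)
$\left(g{\left(s + p \right)} + 3\right) 142 = \left(\left(\frac{1}{3} + 2 \left(1 + 7\right)^{2}\right) + 3\right) 142 = \left(\left(\frac{1}{3} + 2 \cdot 8^{2}\right) + 3\right) 142 = \left(\left(\frac{1}{3} + 2 \cdot 64\right) + 3\right) 142 = \left(\left(\frac{1}{3} + 128\right) + 3\right) 142 = \left(\frac{385}{3} + 3\right) 142 = \frac{394}{3} \cdot 142 = \frac{55948}{3}$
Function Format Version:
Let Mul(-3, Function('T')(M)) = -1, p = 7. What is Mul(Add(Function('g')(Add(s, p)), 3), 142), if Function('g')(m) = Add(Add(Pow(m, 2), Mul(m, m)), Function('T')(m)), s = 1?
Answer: Rational(55948, 3) ≈ 18649.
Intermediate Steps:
Function('T')(M) = Rational(1, 3) (Function('T')(M) = Mul(Rational(-1, 3), -1) = Rational(1, 3))
Function('g')(m) = Add(Rational(1, 3), Mul(2, Pow(m, 2))) (Function('g')(m) = Add(Add(Pow(m, 2), Mul(m, m)), Rational(1, 3)) = Add(Add(Pow(m, 2), Pow(m, 2)), Rational(1, 3)) = Add(Mul(2, Pow(m, 2)), Rational(1, 3)) = Add(Rational(1, 3), Mul(2, Pow(m, 2))))
Mul(Add(Function('g')(Add(s, p)), 3), 142) = Mul(Add(Add(Rational(1, 3), Mul(2, Pow(Add(1, 7), 2))), 3), 142) = Mul(Add(Add(Rational(1, 3), Mul(2, Pow(8, 2))), 3), 142) = Mul(Add(Add(Rational(1, 3), Mul(2, 64)), 3), 142) = Mul(Add(Add(Rational(1, 3), 128), 3), 142) = Mul(Add(Rational(385, 3), 3), 142) = Mul(Rational(394, 3), 142) = Rational(55948, 3)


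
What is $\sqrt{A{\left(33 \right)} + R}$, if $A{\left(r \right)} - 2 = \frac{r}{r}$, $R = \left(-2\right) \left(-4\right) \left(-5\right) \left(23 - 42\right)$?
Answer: $\sqrt{763} \approx 27.622$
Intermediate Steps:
$R = 760$ ($R = 8 \left(-5\right) \left(-19\right) = \left(-40\right) \left(-19\right) = 760$)
$A{\left(r \right)} = 3$ ($A{\left(r \right)} = 2 + \frac{r}{r} = 2 + 1 = 3$)
$\sqrt{A{\left(33 \right)} + R} = \sqrt{3 + 760} = \sqrt{763}$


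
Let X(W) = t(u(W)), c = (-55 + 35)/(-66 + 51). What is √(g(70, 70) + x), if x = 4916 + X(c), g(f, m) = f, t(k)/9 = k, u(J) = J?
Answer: 7*√102 ≈ 70.697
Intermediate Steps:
t(k) = 9*k
c = 4/3 (c = -20/(-15) = -20*(-1/15) = 4/3 ≈ 1.3333)
X(W) = 9*W
x = 4928 (x = 4916 + 9*(4/3) = 4916 + 12 = 4928)
√(g(70, 70) + x) = √(70 + 4928) = √4998 = 7*√102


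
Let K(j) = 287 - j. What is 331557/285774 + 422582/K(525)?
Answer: -20114006317/11335702 ≈ -1774.4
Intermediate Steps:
331557/285774 + 422582/K(525) = 331557/285774 + 422582/(287 - 1*525) = 331557*(1/285774) + 422582/(287 - 525) = 110519/95258 + 422582/(-238) = 110519/95258 + 422582*(-1/238) = 110519/95258 - 211291/119 = -20114006317/11335702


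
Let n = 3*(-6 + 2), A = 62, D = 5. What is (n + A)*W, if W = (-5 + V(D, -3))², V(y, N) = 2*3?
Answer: 50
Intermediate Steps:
V(y, N) = 6
W = 1 (W = (-5 + 6)² = 1² = 1)
n = -12 (n = 3*(-4) = -12)
(n + A)*W = (-12 + 62)*1 = 50*1 = 50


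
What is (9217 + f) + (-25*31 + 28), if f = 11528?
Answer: 19998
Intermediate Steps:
(9217 + f) + (-25*31 + 28) = (9217 + 11528) + (-25*31 + 28) = 20745 + (-775 + 28) = 20745 - 747 = 19998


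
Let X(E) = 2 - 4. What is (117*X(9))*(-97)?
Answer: 22698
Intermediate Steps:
X(E) = -2
(117*X(9))*(-97) = (117*(-2))*(-97) = -234*(-97) = 22698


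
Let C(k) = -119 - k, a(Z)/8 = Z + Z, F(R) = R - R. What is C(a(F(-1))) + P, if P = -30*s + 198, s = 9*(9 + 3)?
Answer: -3161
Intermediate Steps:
F(R) = 0
a(Z) = 16*Z (a(Z) = 8*(Z + Z) = 8*(2*Z) = 16*Z)
s = 108 (s = 9*12 = 108)
P = -3042 (P = -30*108 + 198 = -3240 + 198 = -3042)
C(a(F(-1))) + P = (-119 - 16*0) - 3042 = (-119 - 1*0) - 3042 = (-119 + 0) - 3042 = -119 - 3042 = -3161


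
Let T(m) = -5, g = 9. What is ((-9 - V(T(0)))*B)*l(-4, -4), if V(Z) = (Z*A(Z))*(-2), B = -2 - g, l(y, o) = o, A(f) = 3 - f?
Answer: -3916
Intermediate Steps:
B = -11 (B = -2 - 1*9 = -2 - 9 = -11)
V(Z) = -2*Z*(3 - Z) (V(Z) = (Z*(3 - Z))*(-2) = -2*Z*(3 - Z))
((-9 - V(T(0)))*B)*l(-4, -4) = ((-9 - 2*(-5)*(-3 - 5))*(-11))*(-4) = ((-9 - 2*(-5)*(-8))*(-11))*(-4) = ((-9 - 1*80)*(-11))*(-4) = ((-9 - 80)*(-11))*(-4) = -89*(-11)*(-4) = 979*(-4) = -3916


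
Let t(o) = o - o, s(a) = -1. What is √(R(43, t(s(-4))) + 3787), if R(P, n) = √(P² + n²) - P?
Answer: √3787 ≈ 61.539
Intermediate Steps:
t(o) = 0
√(R(43, t(s(-4))) + 3787) = √((√(43² + 0²) - 1*43) + 3787) = √((√(1849 + 0) - 43) + 3787) = √((√1849 - 43) + 3787) = √((43 - 43) + 3787) = √(0 + 3787) = √3787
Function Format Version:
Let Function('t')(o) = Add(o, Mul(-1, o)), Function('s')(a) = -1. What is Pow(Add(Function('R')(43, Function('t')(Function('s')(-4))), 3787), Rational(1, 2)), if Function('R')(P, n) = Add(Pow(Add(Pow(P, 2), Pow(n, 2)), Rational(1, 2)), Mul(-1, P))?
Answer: Pow(3787, Rational(1, 2)) ≈ 61.539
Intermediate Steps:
Function('t')(o) = 0
Pow(Add(Function('R')(43, Function('t')(Function('s')(-4))), 3787), Rational(1, 2)) = Pow(Add(Add(Pow(Add(Pow(43, 2), Pow(0, 2)), Rational(1, 2)), Mul(-1, 43)), 3787), Rational(1, 2)) = Pow(Add(Add(Pow(Add(1849, 0), Rational(1, 2)), -43), 3787), Rational(1, 2)) = Pow(Add(Add(Pow(1849, Rational(1, 2)), -43), 3787), Rational(1, 2)) = Pow(Add(Add(43, -43), 3787), Rational(1, 2)) = Pow(Add(0, 3787), Rational(1, 2)) = Pow(3787, Rational(1, 2))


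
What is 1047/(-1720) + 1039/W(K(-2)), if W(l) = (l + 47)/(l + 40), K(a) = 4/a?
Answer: 2714477/3096 ≈ 876.77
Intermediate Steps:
W(l) = (47 + l)/(40 + l)
1047/(-1720) + 1039/W(K(-2)) = 1047/(-1720) + 1039/(((47 + 4/(-2))/(40 + 4/(-2)))) = 1047*(-1/1720) + 1039/(((47 + 4*(-1/2))/(40 + 4*(-1/2)))) = -1047/1720 + 1039/(((47 - 2)/(40 - 2))) = -1047/1720 + 1039/((45/38)) = -1047/1720 + 1039/(((1/38)*45)) = -1047/1720 + 1039/(45/38) = -1047/1720 + 1039*(38/45) = -1047/1720 + 39482/45 = 2714477/3096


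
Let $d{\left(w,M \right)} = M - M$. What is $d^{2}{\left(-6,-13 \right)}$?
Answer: $0$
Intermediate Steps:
$d{\left(w,M \right)} = 0$
$d^{2}{\left(-6,-13 \right)} = 0^{2} = 0$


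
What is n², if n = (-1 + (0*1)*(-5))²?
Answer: 1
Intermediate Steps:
n = 1 (n = (-1 + 0*(-5))² = (-1 + 0)² = (-1)² = 1)
n² = 1² = 1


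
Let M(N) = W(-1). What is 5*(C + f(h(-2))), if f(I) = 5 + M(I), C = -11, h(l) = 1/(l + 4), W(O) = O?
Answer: -35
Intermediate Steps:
M(N) = -1
h(l) = 1/(4 + l)
f(I) = 4 (f(I) = 5 - 1 = 4)
5*(C + f(h(-2))) = 5*(-11 + 4) = 5*(-7) = -35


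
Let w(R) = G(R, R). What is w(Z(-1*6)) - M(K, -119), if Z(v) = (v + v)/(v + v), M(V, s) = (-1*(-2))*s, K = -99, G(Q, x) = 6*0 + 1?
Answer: 239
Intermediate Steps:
G(Q, x) = 1 (G(Q, x) = 0 + 1 = 1)
M(V, s) = 2*s
Z(v) = 1 (Z(v) = (2*v)/((2*v)) = (2*v)*(1/(2*v)) = 1)
w(R) = 1
w(Z(-1*6)) - M(K, -119) = 1 - 2*(-119) = 1 - 1*(-238) = 1 + 238 = 239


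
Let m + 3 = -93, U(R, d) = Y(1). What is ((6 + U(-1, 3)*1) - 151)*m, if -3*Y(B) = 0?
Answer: 13920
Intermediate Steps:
Y(B) = 0 (Y(B) = -⅓*0 = 0)
U(R, d) = 0
m = -96 (m = -3 - 93 = -96)
((6 + U(-1, 3)*1) - 151)*m = ((6 + 0*1) - 151)*(-96) = ((6 + 0) - 151)*(-96) = (6 - 151)*(-96) = -145*(-96) = 13920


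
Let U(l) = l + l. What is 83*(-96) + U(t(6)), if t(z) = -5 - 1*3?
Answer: -7984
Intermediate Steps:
t(z) = -8 (t(z) = -5 - 3 = -8)
U(l) = 2*l
83*(-96) + U(t(6)) = 83*(-96) + 2*(-8) = -7968 - 16 = -7984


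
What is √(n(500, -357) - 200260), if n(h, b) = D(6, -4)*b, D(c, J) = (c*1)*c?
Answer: 2*I*√53278 ≈ 461.64*I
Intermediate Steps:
D(c, J) = c² (D(c, J) = c*c = c²)
n(h, b) = 36*b (n(h, b) = 6²*b = 36*b)
√(n(500, -357) - 200260) = √(36*(-357) - 200260) = √(-12852 - 200260) = √(-213112) = 2*I*√53278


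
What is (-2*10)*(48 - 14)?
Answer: -680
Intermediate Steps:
(-2*10)*(48 - 14) = -20*34 = -680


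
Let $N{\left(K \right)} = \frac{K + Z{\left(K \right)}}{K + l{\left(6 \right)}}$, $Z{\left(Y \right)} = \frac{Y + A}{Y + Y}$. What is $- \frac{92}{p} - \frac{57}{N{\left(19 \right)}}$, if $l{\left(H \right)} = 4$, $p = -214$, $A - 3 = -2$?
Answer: $- \frac{2648197}{39697} \approx -66.71$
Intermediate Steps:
$A = 1$ ($A = 3 - 2 = 1$)
$Z{\left(Y \right)} = \frac{1 + Y}{2 Y}$ ($Z{\left(Y \right)} = \frac{Y + 1}{Y + Y} = \frac{1 + Y}{2 Y}$)
$N{\left(K \right)} = \frac{K + \frac{1 + K}{2 K}}{4 + K}$ ($N{\left(K \right)} = \frac{K + \frac{1 + K}{2 K}}{K + 4} = \frac{K + \frac{1 + K}{2 K}}{4 + K}$)
$- \frac{92}{p} - \frac{57}{N{\left(19 \right)}} = - \frac{92}{-214} - \frac{57}{\frac{1}{2} \cdot \frac{1}{19} \frac{1}{4 + 19} \left(1 + 19 + 2 \cdot 19^{2}\right)} = \left(-92\right) \left(- \frac{1}{214}\right) - \frac{57}{\frac{1}{2} \cdot \frac{1}{19} \cdot \frac{1}{23} \left(1 + 19 + 2 \cdot 361\right)} = \frac{46}{107} - \frac{57}{\frac{1}{2} \cdot \frac{1}{19} \cdot \frac{1}{23} \left(1 + 19 + 722\right)} = \frac{46}{107} - \frac{57}{\frac{1}{2} \cdot \frac{1}{19} \cdot \frac{1}{23} \cdot 742} = \frac{46}{107} - \frac{57}{\frac{371}{437}} = \frac{46}{107} - \frac{24909}{371} = - \frac{2648197}{39697}$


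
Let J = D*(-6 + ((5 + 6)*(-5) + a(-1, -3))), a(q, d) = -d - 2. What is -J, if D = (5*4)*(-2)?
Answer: -2400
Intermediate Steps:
a(q, d) = -2 - d
D = -40 (D = 20*(-2) = -40)
J = 2400 (J = -40*(-6 + ((5 + 6)*(-5) + (-2 - 1*(-3)))) = -40*(-6 + (11*(-5) + (-2 + 3))) = -40*(-6 + (-55 + 1)) = -40*(-6 - 54) = -40*(-60) = 2400)
-J = -1*2400 = -2400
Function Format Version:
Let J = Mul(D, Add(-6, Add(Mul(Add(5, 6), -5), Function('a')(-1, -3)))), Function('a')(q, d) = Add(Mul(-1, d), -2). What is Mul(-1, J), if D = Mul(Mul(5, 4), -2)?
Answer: -2400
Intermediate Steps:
Function('a')(q, d) = Add(-2, Mul(-1, d))
D = -40 (D = Mul(20, -2) = -40)
J = 2400 (J = Mul(-40, Add(-6, Add(Mul(Add(5, 6), -5), Add(-2, Mul(-1, -3))))) = Mul(-40, Add(-6, Add(Mul(11, -5), Add(-2, 3)))) = Mul(-40, Add(-6, Add(-55, 1))) = Mul(-40, Add(-6, -54)) = Mul(-40, -60) = 2400)
Mul(-1, J) = Mul(-1, 2400) = -2400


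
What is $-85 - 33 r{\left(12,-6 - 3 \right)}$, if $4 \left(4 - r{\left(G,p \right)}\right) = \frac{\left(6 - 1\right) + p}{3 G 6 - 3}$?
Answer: $- \frac{15418}{71} \approx -217.16$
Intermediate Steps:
$r{\left(G,p \right)} = 4 - \frac{5 + p}{4 \left(-3 + 18 G\right)}$ ($r{\left(G,p \right)} = 4 - \frac{\left(\left(6 - 1\right) + p\right) \frac{1}{3 G 6 - 3}}{4} = 4 - \frac{\left(\left(6 - 1\right) + p\right) \frac{1}{18 G - 3}}{4} = 4 - \frac{\left(5 + p\right) \frac{1}{-3 + 18 G}}{4} = 4 - \frac{\frac{1}{-3 + 18 G} \left(5 + p\right)}{4} = 4 - \frac{5 + p}{4 \left(-3 + 18 G\right)}$)
$-85 - 33 r{\left(12,-6 - 3 \right)} = -85 - 33 \frac{-53 - \left(-6 - 3\right) + 288 \cdot 12}{12 \left(-1 + 6 \cdot 12\right)} = -85 - 33 \frac{-53 - \left(-6 - 3\right) + 3456}{12 \left(-1 + 72\right)} = -85 - 33 \frac{-53 - -9 + 3456}{12 \cdot 71} = -85 - 33 \cdot \frac{1}{12} \cdot \frac{1}{71} \left(-53 + 9 + 3456\right) = -85 - 33 \cdot \frac{1}{12} \cdot \frac{1}{71} \cdot 3412 = -85 - \frac{9383}{71} = - \frac{15418}{71}$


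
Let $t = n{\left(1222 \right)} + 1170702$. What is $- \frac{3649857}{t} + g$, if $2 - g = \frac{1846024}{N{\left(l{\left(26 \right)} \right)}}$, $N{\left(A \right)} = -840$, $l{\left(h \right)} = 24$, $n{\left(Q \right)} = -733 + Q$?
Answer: $\frac{12862788188}{5855955} \approx 2196.5$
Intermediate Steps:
$g = \frac{230963}{105}$ ($g = 2 - \frac{1846024}{-840} = 2 - 1846024 \left(- \frac{1}{840}\right) = 2 - - \frac{230753}{105} = 2 + \frac{230753}{105} = \frac{230963}{105} \approx 2199.6$)
$t = 1171191$ ($t = \left(-733 + 1222\right) + 1170702 = 489 + 1170702 = 1171191$)
$- \frac{3649857}{t} + g = - \frac{3649857}{1171191} + \frac{230963}{105} = \left(-3649857\right) \frac{1}{1171191} + \frac{230963}{105} = - \frac{1216619}{390397} + \frac{230963}{105} = \frac{12862788188}{5855955}$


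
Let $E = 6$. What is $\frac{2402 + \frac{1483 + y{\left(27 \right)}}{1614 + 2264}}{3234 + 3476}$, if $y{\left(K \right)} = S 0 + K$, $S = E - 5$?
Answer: $\frac{4658233}{13010690} \approx 0.35803$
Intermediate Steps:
$S = 1$ ($S = 6 - 5 = 1$)
$y{\left(K \right)} = K$ ($y{\left(K \right)} = 1 \cdot 0 + K = 0 + K = K$)
$\frac{2402 + \frac{1483 + y{\left(27 \right)}}{1614 + 2264}}{3234 + 3476} = \frac{2402 + \frac{1483 + 27}{1614 + 2264}}{3234 + 3476} = \frac{2402 + \frac{1510}{3878}}{6710} = \left(2402 + 1510 \cdot \frac{1}{3878}\right) \frac{1}{6710} = \left(2402 + \frac{755}{1939}\right) \frac{1}{6710} = \frac{4658233}{1939} \cdot \frac{1}{6710} = \frac{4658233}{13010690}$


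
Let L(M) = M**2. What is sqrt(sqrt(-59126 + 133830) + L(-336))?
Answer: 2*sqrt(28224 + sqrt(4669)) ≈ 336.41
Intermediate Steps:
sqrt(sqrt(-59126 + 133830) + L(-336)) = sqrt(sqrt(-59126 + 133830) + (-336)**2) = sqrt(sqrt(74704) + 112896) = sqrt(4*sqrt(4669) + 112896) = sqrt(112896 + 4*sqrt(4669))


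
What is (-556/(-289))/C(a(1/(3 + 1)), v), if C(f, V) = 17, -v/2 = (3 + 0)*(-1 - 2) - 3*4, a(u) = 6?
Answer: 556/4913 ≈ 0.11317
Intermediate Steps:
v = 42 (v = -2*((3 + 0)*(-1 - 2) - 3*4) = -2*(3*(-3) - 12) = -2*(-9 - 12) = -2*(-21) = 42)
(-556/(-289))/C(a(1/(3 + 1)), v) = -556/(-289)/17 = -556*(-1/289)*(1/17) = (556/289)*(1/17) = 556/4913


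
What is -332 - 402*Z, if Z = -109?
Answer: 43486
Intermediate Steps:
-332 - 402*Z = -332 - 402*(-109) = -332 + 43818 = 43486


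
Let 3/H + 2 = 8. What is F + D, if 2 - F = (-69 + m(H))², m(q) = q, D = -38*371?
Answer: -75153/4 ≈ -18788.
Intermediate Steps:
D = -14098
H = ½ (H = 3/(-2 + 8) = 3/6 = 3*(⅙) = ½ ≈ 0.50000)
F = -18761/4 (F = 2 - (-69 + ½)² = 2 - (-137/2)² = 2 - 1*18769/4 = 2 - 18769/4 = -18761/4 ≈ -4690.3)
F + D = -18761/4 - 14098 = -75153/4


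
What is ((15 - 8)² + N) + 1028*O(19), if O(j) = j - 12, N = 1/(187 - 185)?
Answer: 14491/2 ≈ 7245.5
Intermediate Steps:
N = ½ (N = 1/2 = ½ ≈ 0.50000)
O(j) = -12 + j
((15 - 8)² + N) + 1028*O(19) = ((15 - 8)² + ½) + 1028*(-12 + 19) = (7² + ½) + 1028*7 = (49 + ½) + 7196 = 99/2 + 7196 = 14491/2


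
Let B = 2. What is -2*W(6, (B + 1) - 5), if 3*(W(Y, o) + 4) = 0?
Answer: 8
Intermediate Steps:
W(Y, o) = -4 (W(Y, o) = -4 + (⅓)*0 = -4 + 0 = -4)
-2*W(6, (B + 1) - 5) = -2*(-4) = 8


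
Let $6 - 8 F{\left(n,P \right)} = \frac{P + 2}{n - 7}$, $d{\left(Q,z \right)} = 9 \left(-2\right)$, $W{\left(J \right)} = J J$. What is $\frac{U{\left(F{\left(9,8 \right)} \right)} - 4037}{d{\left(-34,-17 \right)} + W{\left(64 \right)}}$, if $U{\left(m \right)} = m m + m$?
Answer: $- \frac{258359}{260992} \approx -0.98991$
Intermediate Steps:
$W{\left(J \right)} = J^{2}$
$d{\left(Q,z \right)} = -18$
$F{\left(n,P \right)} = \frac{3}{4} - \frac{2 + P}{8 \left(-7 + n\right)}$ ($F{\left(n,P \right)} = \frac{3}{4} - \frac{\left(P + 2\right) \frac{1}{n - 7}}{8} = \frac{3}{4} - \frac{\left(2 + P\right) \frac{1}{-7 + n}}{8} = \frac{3}{4} - \frac{\frac{1}{-7 + n} \left(2 + P\right)}{8} = \frac{3}{4} - \frac{2 + P}{8 \left(-7 + n\right)}$)
$U{\left(m \right)} = m + m^{2}$ ($U{\left(m \right)} = m^{2} + m = m + m^{2}$)
$\frac{U{\left(F{\left(9,8 \right)} \right)} - 4037}{d{\left(-34,-17 \right)} + W{\left(64 \right)}} = \frac{\frac{-44 - 8 + 6 \cdot 9}{8 \left(-7 + 9\right)} \left(1 + \frac{-44 - 8 + 6 \cdot 9}{8 \left(-7 + 9\right)}\right) - 4037}{-18 + 64^{2}} = \frac{\frac{-44 - 8 + 54}{8 \cdot 2} \left(1 + \frac{-44 - 8 + 54}{8 \cdot 2}\right) - 4037}{-18 + 4096} = \frac{\frac{1}{8} \cdot \frac{1}{2} \cdot 2 \left(1 + \frac{1}{8} \cdot \frac{1}{2} \cdot 2\right) - 4037}{4078} = \left(\frac{1 + \frac{1}{8}}{8} - 4037\right) \frac{1}{4078} = \left(\frac{1}{8} \cdot \frac{9}{8} - 4037\right) \frac{1}{4078} = \left(\frac{9}{64} - 4037\right) \frac{1}{4078} = \left(- \frac{258359}{64}\right) \frac{1}{4078} = - \frac{258359}{260992}$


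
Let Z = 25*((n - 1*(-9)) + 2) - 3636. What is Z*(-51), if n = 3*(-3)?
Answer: 182886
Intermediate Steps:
n = -9
Z = -3586 (Z = 25*((-9 - 1*(-9)) + 2) - 3636 = 25*((-9 + 9) + 2) - 3636 = 25*(0 + 2) - 3636 = 25*2 - 3636 = 50 - 3636 = -3586)
Z*(-51) = -3586*(-51) = 182886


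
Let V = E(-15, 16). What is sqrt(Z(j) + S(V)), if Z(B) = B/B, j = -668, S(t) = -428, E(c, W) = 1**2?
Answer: I*sqrt(427) ≈ 20.664*I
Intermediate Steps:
E(c, W) = 1
V = 1
Z(B) = 1
sqrt(Z(j) + S(V)) = sqrt(1 - 428) = sqrt(-427) = I*sqrt(427)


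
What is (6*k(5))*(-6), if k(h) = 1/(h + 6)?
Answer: -36/11 ≈ -3.2727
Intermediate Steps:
k(h) = 1/(6 + h)
(6*k(5))*(-6) = (6/(6 + 5))*(-6) = (6/11)*(-6) = -36/11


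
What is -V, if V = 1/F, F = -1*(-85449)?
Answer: -1/85449 ≈ -1.1703e-5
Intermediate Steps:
F = 85449
V = 1/85449 ≈ 1.1703e-5
-V = -1*1/85449 = -1/85449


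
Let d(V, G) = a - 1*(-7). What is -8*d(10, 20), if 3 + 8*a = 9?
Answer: -62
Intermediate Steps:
a = ¾ (a = -3/8 + (⅛)*9 = -3/8 + 9/8 = ¾ ≈ 0.75000)
d(V, G) = 31/4 (d(V, G) = ¾ - 1*(-7) = ¾ + 7 = 31/4)
-8*d(10, 20) = -8*31/4 = -62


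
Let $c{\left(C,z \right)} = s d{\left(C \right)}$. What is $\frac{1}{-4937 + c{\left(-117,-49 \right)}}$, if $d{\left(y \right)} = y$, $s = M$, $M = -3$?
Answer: $- \frac{1}{4586} \approx -0.00021805$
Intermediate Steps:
$s = -3$
$c{\left(C,z \right)} = - 3 C$
$\frac{1}{-4937 + c{\left(-117,-49 \right)}} = \frac{1}{-4937 - -351} = \frac{1}{-4937 + 351} = \frac{1}{-4586} = - \frac{1}{4586}$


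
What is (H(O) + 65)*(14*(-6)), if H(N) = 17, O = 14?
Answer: -6888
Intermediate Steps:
(H(O) + 65)*(14*(-6)) = (17 + 65)*(14*(-6)) = 82*(-84) = -6888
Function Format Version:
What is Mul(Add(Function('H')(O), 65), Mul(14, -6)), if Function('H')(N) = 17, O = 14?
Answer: -6888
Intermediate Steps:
Mul(Add(Function('H')(O), 65), Mul(14, -6)) = Mul(Add(17, 65), Mul(14, -6)) = Mul(82, -84) = -6888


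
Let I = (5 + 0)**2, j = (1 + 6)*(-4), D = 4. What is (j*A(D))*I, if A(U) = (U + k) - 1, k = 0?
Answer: -2100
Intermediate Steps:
j = -28 (j = 7*(-4) = -28)
I = 25 (I = 5**2 = 25)
A(U) = -1 + U (A(U) = (U + 0) - 1 = U - 1 = -1 + U)
(j*A(D))*I = -28*(-1 + 4)*25 = -28*3*25 = -84*25 = -2100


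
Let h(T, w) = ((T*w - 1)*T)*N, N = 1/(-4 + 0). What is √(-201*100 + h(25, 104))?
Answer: 5*I*√5815/2 ≈ 190.64*I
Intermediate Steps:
N = -¼ (N = 1/(-4) = -¼ ≈ -0.25000)
h(T, w) = -T*(-1 + T*w)/4 (h(T, w) = ((T*w - 1)*T)*(-¼) = ((-1 + T*w)*T)*(-¼) = (T*(-1 + T*w))*(-¼) = -T*(-1 + T*w)/4)
√(-201*100 + h(25, 104)) = √(-201*100 + (¼)*25*(1 - 1*25*104)) = √(-20100 + (¼)*25*(1 - 2600)) = √(-20100 + (¼)*25*(-2599)) = √(-20100 - 64975/4) = √(-145375/4) = 5*I*√5815/2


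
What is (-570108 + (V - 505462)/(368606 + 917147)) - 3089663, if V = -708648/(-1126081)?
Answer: -5298844016601331377/1447862023993 ≈ -3.6598e+6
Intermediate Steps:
V = 708648/1126081 (V = -708648*(-1/1126081) = 708648/1126081 ≈ 0.62930)
(-570108 + (V - 505462)/(368606 + 917147)) - 3089663 = (-570108 + (708648/1126081 - 505462)/(368606 + 917147)) - 3089663 = (-570108 - 569190445774/1126081/1285753) - 3089663 = (-570108 - 569190445774/1126081*1/1285753) - 3089663 = (-570108 - 569190445774/1447862023993) - 3089663 = -825438291965047018/1447862023993 - 3089663 = -5298844016601331377/1447862023993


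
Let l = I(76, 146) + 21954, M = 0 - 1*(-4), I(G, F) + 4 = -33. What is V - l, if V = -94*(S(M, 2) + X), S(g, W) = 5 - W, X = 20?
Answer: -24079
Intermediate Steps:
I(G, F) = -37 (I(G, F) = -4 - 33 = -37)
M = 4 (M = 0 + 4 = 4)
V = -2162 (V = -94*((5 - 1*2) + 20) = -94*((5 - 2) + 20) = -94*(3 + 20) = -94*23 = -2162)
l = 21917 (l = -37 + 21954 = 21917)
V - l = -2162 - 1*21917 = -2162 - 21917 = -24079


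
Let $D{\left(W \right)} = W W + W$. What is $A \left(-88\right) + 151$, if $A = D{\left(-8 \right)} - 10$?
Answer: $-3897$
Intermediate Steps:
$D{\left(W \right)} = W + W^{2}$ ($D{\left(W \right)} = W^{2} + W = W + W^{2}$)
$A = 46$ ($A = - 8 \left(1 - 8\right) - 10 = \left(-8\right) \left(-7\right) - 10 = 56 - 10 = 46$)
$A \left(-88\right) + 151 = 46 \left(-88\right) + 151 = -4048 + 151 = -3897$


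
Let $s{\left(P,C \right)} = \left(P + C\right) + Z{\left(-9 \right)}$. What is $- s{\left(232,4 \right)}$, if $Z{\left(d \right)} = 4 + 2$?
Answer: $-242$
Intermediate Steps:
$Z{\left(d \right)} = 6$
$s{\left(P,C \right)} = 6 + C + P$ ($s{\left(P,C \right)} = \left(P + C\right) + 6 = \left(C + P\right) + 6 = 6 + C + P$)
$- s{\left(232,4 \right)} = - (6 + 4 + 232) = \left(-1\right) 242 = -242$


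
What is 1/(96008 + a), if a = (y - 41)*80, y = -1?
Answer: 1/92648 ≈ 1.0794e-5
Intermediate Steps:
a = -3360 (a = (-1 - 41)*80 = -42*80 = -3360)
1/(96008 + a) = 1/(96008 - 3360) = 1/92648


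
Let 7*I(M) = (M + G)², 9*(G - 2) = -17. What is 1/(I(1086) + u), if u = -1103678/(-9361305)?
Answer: 196587405/33128858124113 ≈ 5.9340e-6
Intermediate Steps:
G = ⅑ (G = 2 + (⅑)*(-17) = 2 - 17/9 = ⅑ ≈ 0.11111)
I(M) = (⅑ + M)²/7 (I(M) = (M + ⅑)²/7 = (⅑ + M)²/7)
u = 1103678/9361305 (u = -1103678*(-1/9361305) = 1103678/9361305 ≈ 0.11790)
1/(I(1086) + u) = 1/((1 + 9*1086)²/567 + 1103678/9361305) = 1/((1 + 9774)²/567 + 1103678/9361305) = 1/((1/567)*9775² + 1103678/9361305) = 1/((1/567)*95550625 + 1103678/9361305) = 1/(95550625/567 + 1103678/9361305) = 1/(33128858124113/196587405) = 196587405/33128858124113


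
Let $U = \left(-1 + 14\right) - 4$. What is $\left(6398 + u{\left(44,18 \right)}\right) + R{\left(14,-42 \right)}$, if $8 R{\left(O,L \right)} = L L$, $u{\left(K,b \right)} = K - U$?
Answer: $\frac{13307}{2} \approx 6653.5$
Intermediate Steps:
$U = 9$ ($U = 13 - 4 = 9$)
$u{\left(K,b \right)} = -9 + K$ ($u{\left(K,b \right)} = K - 9 = -9 + K$)
$R{\left(O,L \right)} = \frac{L^{2}}{8}$ ($R{\left(O,L \right)} = \frac{L L}{8} = \frac{L^{2}}{8}$)
$\left(6398 + u{\left(44,18 \right)}\right) + R{\left(14,-42 \right)} = \left(6398 + \left(-9 + 44\right)\right) + \frac{\left(-42\right)^{2}}{8} = \left(6398 + 35\right) + \frac{1}{8} \cdot 1764 = 6433 + \frac{441}{2} = \frac{13307}{2}$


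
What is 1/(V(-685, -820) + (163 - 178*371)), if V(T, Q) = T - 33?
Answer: -1/66593 ≈ -1.5017e-5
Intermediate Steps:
V(T, Q) = -33 + T
1/(V(-685, -820) + (163 - 178*371)) = 1/((-33 - 685) + (163 - 178*371)) = 1/(-718 + (163 - 66038)) = 1/(-718 - 65875) = 1/(-66593) = -1/66593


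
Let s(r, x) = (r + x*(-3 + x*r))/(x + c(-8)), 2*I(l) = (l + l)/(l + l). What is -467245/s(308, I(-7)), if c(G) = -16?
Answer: 14484595/767 ≈ 18885.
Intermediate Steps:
I(l) = 1/2 (I(l) = ((l + l)/(l + l))/2 = ((2*l)/((2*l)))/2 = ((2*l)*(1/(2*l)))/2 = (1/2)*1 = 1/2)
s(r, x) = (r + x*(-3 + r*x))/(-16 + x) (s(r, x) = (r + x*(-3 + x*r))/(x - 16) = (r + x*(-3 + r*x))/(-16 + x))
-467245/s(308, I(-7)) = -467245*(-16 + 1/2)/(308 - 3*1/2 + 308*(1/2)**2) = -467245*(-31/(2*(308 - 3/2 + 308*(1/4)))) = -467245*(-31/(2*(308 - 3/2 + 77))) = -467245/((-2/31*767/2)) = -467245/(-767/31) = -467245*(-31/767) = 14484595/767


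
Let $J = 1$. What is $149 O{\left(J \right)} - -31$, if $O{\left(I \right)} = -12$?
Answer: $-1757$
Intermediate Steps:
$149 O{\left(J \right)} - -31 = 149 \left(-12\right) - -31 = -1788 + \left(-5 + 36\right) = -1788 + 31 = -1757$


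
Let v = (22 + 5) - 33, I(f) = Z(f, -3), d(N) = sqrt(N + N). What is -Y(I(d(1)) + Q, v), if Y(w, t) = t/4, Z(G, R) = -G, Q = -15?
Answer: 3/2 ≈ 1.5000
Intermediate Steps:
d(N) = sqrt(2)*sqrt(N) (d(N) = sqrt(2*N) = sqrt(2)*sqrt(N))
I(f) = -f
v = -6 (v = 27 - 33 = -6)
Y(w, t) = t/4 (Y(w, t) = t*(1/4) = t/4)
-Y(I(d(1)) + Q, v) = -(-6)/4 = -1*(-3/2) = 3/2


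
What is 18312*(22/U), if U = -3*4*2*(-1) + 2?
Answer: 201432/13 ≈ 15495.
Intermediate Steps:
U = 26 (U = -24*(-1) + 2 = -3*(-8) + 2 = 24 + 2 = 26)
18312*(22/U) = 18312*(22/26) = 18312*(22*(1/26)) = 18312*(11/13) = 201432/13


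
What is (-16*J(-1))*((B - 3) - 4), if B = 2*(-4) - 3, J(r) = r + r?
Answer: -576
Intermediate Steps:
J(r) = 2*r
B = -11 (B = -8 - 3 = -11)
(-16*J(-1))*((B - 3) - 4) = (-32*(-1))*((-11 - 3) - 4) = (-16*(-2))*(-14 - 4) = 32*(-18) = -576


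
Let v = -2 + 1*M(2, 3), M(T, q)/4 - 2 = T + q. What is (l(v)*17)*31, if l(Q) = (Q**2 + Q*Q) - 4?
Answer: 710396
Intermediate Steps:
M(T, q) = 8 + 4*T + 4*q (M(T, q) = 8 + 4*(T + q) = 8 + (4*T + 4*q) = 8 + 4*T + 4*q)
v = 26 (v = -2 + 1*(8 + 4*2 + 4*3) = -2 + 1*(8 + 8 + 12) = -2 + 1*28 = -2 + 28 = 26)
l(Q) = -4 + 2*Q**2 (l(Q) = (Q**2 + Q**2) - 4 = 2*Q**2 - 4 = -4 + 2*Q**2)
(l(v)*17)*31 = ((-4 + 2*26**2)*17)*31 = ((-4 + 2*676)*17)*31 = ((-4 + 1352)*17)*31 = (1348*17)*31 = 22916*31 = 710396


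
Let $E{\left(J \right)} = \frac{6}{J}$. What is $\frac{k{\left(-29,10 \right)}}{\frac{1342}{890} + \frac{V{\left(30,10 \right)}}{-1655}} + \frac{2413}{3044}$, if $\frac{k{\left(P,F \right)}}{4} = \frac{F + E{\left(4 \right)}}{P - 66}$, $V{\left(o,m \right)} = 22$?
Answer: $\frac{5967929105}{12732190548} \approx 0.46873$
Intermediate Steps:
$k{\left(P,F \right)} = \frac{4 \left(\frac{3}{2} + F\right)}{-66 + P}$ ($k{\left(P,F \right)} = 4 \frac{F + \frac{6}{4}}{P - 66} = 4 \frac{F + 6 \cdot \frac{1}{4}}{-66 + P} = 4 \frac{F + \frac{3}{2}}{-66 + P} = 4 \frac{\frac{3}{2} + F}{-66 + P} = \frac{4 \left(\frac{3}{2} + F\right)}{-66 + P}$)
$\frac{k{\left(-29,10 \right)}}{\frac{1342}{890} + \frac{V{\left(30,10 \right)}}{-1655}} + \frac{2413}{3044} = \frac{2 \frac{1}{-66 - 29} \left(3 + 2 \cdot 10\right)}{\frac{1342}{890} + \frac{22}{-1655}} + \frac{2413}{3044} = \frac{2 \frac{1}{-95} \left(3 + 20\right)}{1342 \cdot \frac{1}{890} + 22 \left(- \frac{1}{1655}\right)} + 2413 \cdot \frac{1}{3044} = \frac{2 \left(- \frac{1}{95}\right) 23}{\frac{671}{445} - \frac{22}{1655}} + \frac{2413}{3044} = - \frac{46}{95 \cdot \frac{220143}{147295}} + \frac{2413}{3044} = \left(- \frac{46}{95}\right) \frac{147295}{220143} + \frac{2413}{3044} = - \frac{1355114}{4182717} + \frac{2413}{3044} = \frac{5967929105}{12732190548}$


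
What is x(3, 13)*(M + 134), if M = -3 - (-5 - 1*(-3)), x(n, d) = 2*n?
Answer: 798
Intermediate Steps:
M = -1 (M = -3 - (-5 + 3) = -3 - 1*(-2) = -3 + 2 = -1)
x(3, 13)*(M + 134) = (2*3)*(-1 + 134) = 6*133 = 798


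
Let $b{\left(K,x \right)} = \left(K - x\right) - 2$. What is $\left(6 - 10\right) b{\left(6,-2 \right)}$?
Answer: $-24$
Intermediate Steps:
$b{\left(K,x \right)} = -2 + K - x$ ($b{\left(K,x \right)} = \left(K - x\right) - 2 = -2 + K - x$)
$\left(6 - 10\right) b{\left(6,-2 \right)} = \left(6 - 10\right) \left(-2 + 6 - -2\right) = - 4 \left(-2 + 6 + 2\right) = \left(-4\right) 6 = -24$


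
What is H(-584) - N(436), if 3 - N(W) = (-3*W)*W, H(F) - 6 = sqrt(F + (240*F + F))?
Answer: -570285 + 44*I*sqrt(73) ≈ -5.7029e+5 + 375.94*I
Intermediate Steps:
H(F) = 6 + 11*sqrt(2)*sqrt(F) (H(F) = 6 + sqrt(F + (240*F + F)) = 6 + sqrt(F + 241*F) = 6 + sqrt(242*F) = 6 + 11*sqrt(2)*sqrt(F))
N(W) = 3 + 3*W**2 (N(W) = 3 - (-3*W)*W = 3 - (-3)*W**2 = 3 + 3*W**2)
H(-584) - N(436) = (6 + 11*sqrt(2)*sqrt(-584)) - (3 + 3*436**2) = (6 + 11*sqrt(2)*(2*I*sqrt(146))) - (3 + 3*190096) = (6 + 44*I*sqrt(73)) - (3 + 570288) = (6 + 44*I*sqrt(73)) - 1*570291 = (6 + 44*I*sqrt(73)) - 570291 = -570285 + 44*I*sqrt(73)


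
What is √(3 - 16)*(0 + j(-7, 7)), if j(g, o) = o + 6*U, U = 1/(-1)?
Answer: I*√13 ≈ 3.6056*I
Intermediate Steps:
U = -1
j(g, o) = -6 + o (j(g, o) = o + 6*(-1) = o - 6 = -6 + o)
√(3 - 16)*(0 + j(-7, 7)) = √(3 - 16)*(0 + (-6 + 7)) = √(-13)*(0 + 1) = (I*√13)*1 = I*√13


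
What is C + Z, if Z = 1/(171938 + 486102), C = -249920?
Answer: -164457356799/658040 ≈ -2.4992e+5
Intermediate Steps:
Z = 1/658040 ≈ 1.5197e-6
C + Z = -249920 + 1/658040 = -164457356799/658040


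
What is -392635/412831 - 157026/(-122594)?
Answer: 8345252708/25305301807 ≈ 0.32978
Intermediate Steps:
-392635/412831 - 157026/(-122594) = -392635*1/412831 - 157026*(-1/122594) = -392635/412831 + 78513/61297 = 8345252708/25305301807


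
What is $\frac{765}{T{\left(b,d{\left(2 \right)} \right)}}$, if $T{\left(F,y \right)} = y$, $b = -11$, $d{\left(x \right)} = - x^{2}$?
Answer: $- \frac{765}{4} \approx -191.25$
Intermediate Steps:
$\frac{765}{T{\left(b,d{\left(2 \right)} \right)}} = \frac{765}{\left(-1\right) 2^{2}} = \frac{765}{\left(-1\right) 4} = \frac{765}{-4} = 765 \left(- \frac{1}{4}\right) = - \frac{765}{4}$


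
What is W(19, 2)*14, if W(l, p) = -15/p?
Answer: -105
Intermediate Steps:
W(19, 2)*14 = -15/2*14 = -105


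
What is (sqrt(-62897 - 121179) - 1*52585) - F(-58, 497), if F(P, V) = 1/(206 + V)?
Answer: -36967256/703 + 2*I*sqrt(46019) ≈ -52585.0 + 429.04*I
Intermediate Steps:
(sqrt(-62897 - 121179) - 1*52585) - F(-58, 497) = (sqrt(-62897 - 121179) - 1*52585) - 1/(206 + 497) = (sqrt(-184076) - 52585) - 1/703 = (2*I*sqrt(46019) - 52585) - 1*1/703 = (-52585 + 2*I*sqrt(46019)) - 1/703 = -36967256/703 + 2*I*sqrt(46019)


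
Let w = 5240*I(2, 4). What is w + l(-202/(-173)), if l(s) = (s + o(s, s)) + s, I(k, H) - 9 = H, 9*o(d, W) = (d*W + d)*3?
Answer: 2038858622/29929 ≈ 68123.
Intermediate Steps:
o(d, W) = d/3 + W*d/3 (o(d, W) = ((d*W + d)*3)/9 = ((W*d + d)*3)/9 = ((d + W*d)*3)/9 = (3*d + 3*W*d)/9 = d/3 + W*d/3)
I(k, H) = 9 + H
l(s) = 2*s + s*(1 + s)/3 (l(s) = (s + s*(1 + s)/3) + s = 2*s + s*(1 + s)/3)
w = 68120 (w = 5240*(9 + 4) = 5240*13 = 68120)
w + l(-202/(-173)) = 68120 + (-202/(-173))*(7 - 202/(-173))/3 = 68120 + (-202*(-1/173))*(7 - 202*(-1/173))/3 = 68120 + (⅓)*(202/173)*(7 + 202/173) = 68120 + (⅓)*(202/173)*(1413/173) = 68120 + 95142/29929 = 2038858622/29929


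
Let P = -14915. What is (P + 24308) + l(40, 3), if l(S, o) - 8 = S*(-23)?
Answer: 8481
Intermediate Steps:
l(S, o) = 8 - 23*S (l(S, o) = 8 + S*(-23) = 8 - 23*S)
(P + 24308) + l(40, 3) = (-14915 + 24308) + (8 - 23*40) = 9393 + (8 - 920) = 9393 - 912 = 8481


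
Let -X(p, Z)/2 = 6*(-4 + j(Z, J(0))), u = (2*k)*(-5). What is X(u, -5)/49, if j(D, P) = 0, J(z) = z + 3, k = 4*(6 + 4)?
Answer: 48/49 ≈ 0.97959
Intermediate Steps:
k = 40 (k = 4*10 = 40)
J(z) = 3 + z
u = -400 (u = (2*40)*(-5) = 80*(-5) = -400)
X(p, Z) = 48 (X(p, Z) = -12*(-4 + 0) = -12*(-4) = -2*(-24) = 48)
X(u, -5)/49 = 48/49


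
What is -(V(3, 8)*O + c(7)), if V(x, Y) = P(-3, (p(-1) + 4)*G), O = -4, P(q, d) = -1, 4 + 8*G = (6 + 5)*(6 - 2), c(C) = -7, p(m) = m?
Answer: 3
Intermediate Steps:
G = 5 (G = -1/2 + ((6 + 5)*(6 - 2))/8 = -1/2 + (11*4)/8 = -1/2 + (1/8)*44 = -1/2 + 11/2 = 5)
V(x, Y) = -1
-(V(3, 8)*O + c(7)) = -(-1*(-4) - 7) = -(4 - 7) = -1*(-3) = 3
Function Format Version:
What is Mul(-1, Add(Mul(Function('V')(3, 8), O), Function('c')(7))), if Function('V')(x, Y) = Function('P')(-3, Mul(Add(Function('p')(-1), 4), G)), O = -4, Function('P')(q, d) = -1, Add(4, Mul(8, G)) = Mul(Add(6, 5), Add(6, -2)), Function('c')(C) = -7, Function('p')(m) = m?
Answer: 3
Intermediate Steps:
G = 5 (G = Add(Rational(-1, 2), Mul(Rational(1, 8), Mul(Add(6, 5), Add(6, -2)))) = Add(Rational(-1, 2), Mul(Rational(1, 8), Mul(11, 4))) = Add(Rational(-1, 2), Mul(Rational(1, 8), 44)) = Add(Rational(-1, 2), Rational(11, 2)) = 5)
Function('V')(x, Y) = -1
Mul(-1, Add(Mul(Function('V')(3, 8), O), Function('c')(7))) = Mul(-1, Add(Mul(-1, -4), -7)) = Mul(-1, Add(4, -7)) = Mul(-1, -3) = 3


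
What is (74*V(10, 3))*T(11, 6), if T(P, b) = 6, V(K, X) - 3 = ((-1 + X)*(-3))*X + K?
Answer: -2220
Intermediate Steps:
V(K, X) = 3 + K + X*(3 - 3*X) (V(K, X) = 3 + (((-1 + X)*(-3))*X + K) = 3 + ((3 - 3*X)*X + K) = 3 + (X*(3 - 3*X) + K) = 3 + (K + X*(3 - 3*X)) = 3 + K + X*(3 - 3*X))
(74*V(10, 3))*T(11, 6) = (74*(3 + 10 - 3*3**2 + 3*3))*6 = (74*(3 + 10 - 3*9 + 9))*6 = (74*(3 + 10 - 27 + 9))*6 = (74*(-5))*6 = -370*6 = -2220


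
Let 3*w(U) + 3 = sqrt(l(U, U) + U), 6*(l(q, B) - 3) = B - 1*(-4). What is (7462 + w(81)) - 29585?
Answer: -22124 + sqrt(3534)/18 ≈ -22121.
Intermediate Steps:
l(q, B) = 11/3 + B/6 (l(q, B) = 3 + (B - 1*(-4))/6 = 3 + (B + 4)/6 = 3 + (4 + B)/6 = 3 + (2/3 + B/6) = 11/3 + B/6)
w(U) = -1 + sqrt(11/3 + 7*U/6)/3 (w(U) = -1 + sqrt((11/3 + U/6) + U)/3 = -1 + sqrt(11/3 + 7*U/6)/3)
(7462 + w(81)) - 29585 = (7462 + (-1 + sqrt(132 + 42*81)/18)) - 29585 = (7462 + (-1 + sqrt(132 + 3402)/18)) - 29585 = (7462 + (-1 + sqrt(3534)/18)) - 29585 = (7461 + sqrt(3534)/18) - 29585 = -22124 + sqrt(3534)/18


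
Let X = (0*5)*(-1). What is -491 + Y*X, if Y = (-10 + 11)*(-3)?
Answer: -491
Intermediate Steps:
Y = -3 (Y = 1*(-3) = -3)
X = 0 (X = 0*(-1) = 0)
-491 + Y*X = -491 - 3*0 = -491 + 0 = -491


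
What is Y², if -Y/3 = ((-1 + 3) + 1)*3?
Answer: 729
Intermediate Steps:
Y = -27 (Y = -3*((-1 + 3) + 1)*3 = -3*(2 + 1)*3 = -9*3 = -3*9 = -27)
Y² = (-27)² = 729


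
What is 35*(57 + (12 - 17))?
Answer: 1820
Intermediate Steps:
35*(57 + (12 - 17)) = 35*(57 - 5) = 35*52 = 1820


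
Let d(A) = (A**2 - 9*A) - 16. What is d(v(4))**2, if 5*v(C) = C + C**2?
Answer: 1296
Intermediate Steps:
v(C) = C/5 + C**2/5 (v(C) = (C + C**2)/5 = C/5 + C**2/5)
d(A) = -16 + A**2 - 9*A
d(v(4))**2 = (-16 + ((1/5)*4*(1 + 4))**2 - 9*4*(1 + 4)/5)**2 = (-16 + ((1/5)*4*5)**2 - 9*4*5/5)**2 = (-16 + 4**2 - 9*4)**2 = (-16 + 16 - 36)**2 = (-36)**2 = 1296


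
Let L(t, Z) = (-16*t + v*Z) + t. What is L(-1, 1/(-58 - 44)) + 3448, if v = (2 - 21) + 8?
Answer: 353237/102 ≈ 3463.1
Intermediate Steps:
v = -11 (v = -19 + 8 = -11)
L(t, Z) = -15*t - 11*Z (L(t, Z) = (-16*t - 11*Z) + t = -15*t - 11*Z)
L(-1, 1/(-58 - 44)) + 3448 = (-15*(-1) - 11/(-58 - 44)) + 3448 = (15 - 11/(-102)) + 3448 = (15 - 11*(-1/102)) + 3448 = (15 + 11/102) + 3448 = 1541/102 + 3448 = 353237/102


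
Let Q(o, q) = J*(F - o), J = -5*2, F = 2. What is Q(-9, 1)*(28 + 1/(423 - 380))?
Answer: -132550/43 ≈ -3082.6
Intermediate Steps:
J = -10
Q(o, q) = -20 + 10*o (Q(o, q) = -10*(2 - o) = -20 + 10*o)
Q(-9, 1)*(28 + 1/(423 - 380)) = (-20 + 10*(-9))*(28 + 1/(423 - 380)) = (-20 - 90)*(28 + 1/43) = -110*(28 + 1/43) = -110*1205/43 = -132550/43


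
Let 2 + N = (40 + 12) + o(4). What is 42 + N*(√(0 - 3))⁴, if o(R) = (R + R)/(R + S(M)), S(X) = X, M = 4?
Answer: 501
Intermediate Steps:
o(R) = 2*R/(4 + R) (o(R) = (R + R)/(R + 4) = (2*R)/(4 + R) = 2*R/(4 + R))
N = 51 (N = -2 + ((40 + 12) + 2*4/(4 + 4)) = -2 + (52 + 2*4/8) = -2 + (52 + 2*4*(⅛)) = -2 + (52 + 1) = -2 + 53 = 51)
42 + N*(√(0 - 3))⁴ = 42 + 51*(√(0 - 3))⁴ = 42 + 51*(√(-3))⁴ = 42 + 51*(I*√3)⁴ = 42 + 51*9 = 42 + 459 = 501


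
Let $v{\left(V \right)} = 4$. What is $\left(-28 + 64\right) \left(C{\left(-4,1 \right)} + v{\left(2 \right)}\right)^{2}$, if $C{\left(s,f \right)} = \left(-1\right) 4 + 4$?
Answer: $576$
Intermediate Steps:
$C{\left(s,f \right)} = 0$ ($C{\left(s,f \right)} = -4 + 4 = 0$)
$\left(-28 + 64\right) \left(C{\left(-4,1 \right)} + v{\left(2 \right)}\right)^{2} = \left(-28 + 64\right) \left(0 + 4\right)^{2} = 36 \cdot 4^{2} = 36 \cdot 16 = 576$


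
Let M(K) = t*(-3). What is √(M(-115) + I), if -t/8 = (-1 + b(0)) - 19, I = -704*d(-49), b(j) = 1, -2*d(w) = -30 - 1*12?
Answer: 2*I*√3810 ≈ 123.45*I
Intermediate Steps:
d(w) = 21 (d(w) = -(-30 - 1*12)/2 = -(-30 - 12)/2 = -½*(-42) = 21)
I = -14784 (I = -704*21 = -14784)
t = 152 (t = -8*((-1 + 1) - 19) = -8*(0 - 19) = -8*(-19) = 152)
M(K) = -456 (M(K) = 152*(-3) = -456)
√(M(-115) + I) = √(-456 - 14784) = √(-15240) = 2*I*√3810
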